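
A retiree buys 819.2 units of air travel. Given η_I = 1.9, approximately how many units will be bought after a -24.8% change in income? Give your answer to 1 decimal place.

%ΔQ ≈ η × %ΔI = 1.9 × (-24.8%) = -47.12%.
New Q ≈ 819.2 × (1 − 0.4712) = 433.2.

433.2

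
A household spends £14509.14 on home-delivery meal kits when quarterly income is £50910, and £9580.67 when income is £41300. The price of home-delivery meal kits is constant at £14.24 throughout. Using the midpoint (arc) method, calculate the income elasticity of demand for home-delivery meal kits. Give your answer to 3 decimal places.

With a constant price, Q₁ = 14509.14/14.24 = 1018.900 and Q₂ = 9580.67/14.24 = 672.800 (equivalently, work directly with expenditure since P cancels).
Midpoint %ΔQ = (9580.67 − 14509.14)/12044.91 = -0.40917; midpoint %ΔI = (41300 − 50910)/46105 = -0.20844.
η = -0.40917 / -0.20844 = 1.963.

1.963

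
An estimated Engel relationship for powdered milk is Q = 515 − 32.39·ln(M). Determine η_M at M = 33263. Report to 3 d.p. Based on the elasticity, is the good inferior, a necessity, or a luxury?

-0.182 (inferior good)

At M = 33263: Q = 177.749.
dQ/dM = -32.39/M = -0.000973755 at this income.
η = (dQ/dM)·(M/Q) = -0.000973755 × (33263/177.749) = -0.182.
Since η < 0, the good is an inferior good.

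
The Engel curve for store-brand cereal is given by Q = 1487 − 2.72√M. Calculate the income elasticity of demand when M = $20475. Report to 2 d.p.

At M = 20475: Q = 1097.793.
dQ/dM = -2.72/(2√M) = -0.00950445 at this income.
η = (dQ/dM)·(M/Q) = -0.00950445 × (20475/1097.793) = -0.18.

-0.18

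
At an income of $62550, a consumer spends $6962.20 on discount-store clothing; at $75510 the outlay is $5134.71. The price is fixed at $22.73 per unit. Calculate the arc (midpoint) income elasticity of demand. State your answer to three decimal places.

With a constant price, Q₁ = 6962.20/22.73 = 306.300 and Q₂ = 5134.71/22.73 = 225.900 (equivalently, work directly with expenditure since P cancels).
Midpoint %ΔQ = (5134.71 − 6962.20)/6048.46 = -0.30214; midpoint %ΔI = (75510 − 62550)/69030 = 0.18774.
η = -0.30214 / 0.18774 = -1.609.

-1.609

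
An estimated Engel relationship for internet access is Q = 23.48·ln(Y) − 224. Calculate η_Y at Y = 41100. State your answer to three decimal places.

0.923

At Y = 41100: Q = 25.446.
dQ/dY = 23.48/Y = 0.00057129 at this income.
η = (dQ/dY)·(Y/Q) = 0.00057129 × (41100/25.446) = 0.923.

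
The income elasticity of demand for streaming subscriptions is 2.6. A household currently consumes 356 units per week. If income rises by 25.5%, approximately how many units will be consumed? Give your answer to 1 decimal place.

%ΔQ ≈ η × %ΔI = 2.6 × 25.5% = 66.3%.
New Q ≈ 356 × (1 + 0.663) = 592.0.

592.0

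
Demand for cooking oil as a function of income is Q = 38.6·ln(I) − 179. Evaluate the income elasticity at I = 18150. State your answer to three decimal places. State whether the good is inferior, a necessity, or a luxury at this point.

0.193 (necessity)

At I = 18150: Q = 199.528.
dQ/dI = 38.6/I = 0.00212672 at this income.
η = (dQ/dI)·(I/Q) = 0.00212672 × (18150/199.528) = 0.193.
Since 0 < η < 1, the good is a necessity.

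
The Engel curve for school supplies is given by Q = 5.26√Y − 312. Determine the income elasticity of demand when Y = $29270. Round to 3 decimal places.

0.765

At Y = 29270: Q = 587.906.
dQ/dY = 5.26/(2√Y) = 0.0153725 at this income.
η = (dQ/dY)·(Y/Q) = 0.0153725 × (29270/587.906) = 0.765.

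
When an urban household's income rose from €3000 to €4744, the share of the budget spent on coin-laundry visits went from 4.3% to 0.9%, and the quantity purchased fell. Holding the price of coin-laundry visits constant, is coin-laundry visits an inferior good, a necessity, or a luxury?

inferior good

Quantity demanded falls as income rises, so η < 0.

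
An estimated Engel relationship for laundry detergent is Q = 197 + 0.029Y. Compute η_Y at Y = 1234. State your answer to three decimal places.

0.154

At Y = 1234: Q = 232.786.
dQ/dY = 0.029.
η = (dQ/dY)·(Y/Q) = 0.029 × (1234/232.786) = 0.154.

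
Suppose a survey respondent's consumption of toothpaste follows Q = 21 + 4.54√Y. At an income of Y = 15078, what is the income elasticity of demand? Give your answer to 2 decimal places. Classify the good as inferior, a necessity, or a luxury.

At Y = 15078: Q = 578.478.
dQ/dY = 4.54/(2√Y) = 0.0184865 at this income.
η = (dQ/dY)·(Y/Q) = 0.0184865 × (15078/578.478) = 0.48.
Since 0 < η < 1, the good is a necessity.

0.48 (necessity)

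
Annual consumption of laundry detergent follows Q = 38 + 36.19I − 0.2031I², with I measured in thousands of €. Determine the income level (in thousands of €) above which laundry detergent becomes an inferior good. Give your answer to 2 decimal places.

89.09

dQ/dI = 36.19 − 0.4062I.
The good is inferior where dQ/dI < 0. Setting dQ/dI = 0 gives I = 36.19 / 0.4062 = 89.09.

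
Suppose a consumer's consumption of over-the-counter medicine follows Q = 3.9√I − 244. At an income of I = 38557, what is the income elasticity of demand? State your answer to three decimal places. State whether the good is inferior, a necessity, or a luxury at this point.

0.734 (necessity)

At I = 38557: Q = 521.802.
dQ/dI = 3.9/(2√I) = 0.00993077 at this income.
η = (dQ/dI)·(I/Q) = 0.00993077 × (38557/521.802) = 0.734.
Since 0 < η < 1, the good is a necessity.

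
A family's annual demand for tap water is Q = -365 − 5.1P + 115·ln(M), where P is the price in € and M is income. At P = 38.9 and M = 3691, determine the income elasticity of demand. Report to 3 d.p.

0.302

At P = 38.9, M = 3691: Q = 381.180.
Holding P constant, ∂Q/∂M = 115/M = 0.0311569.
η_M = (∂Q/∂M)·(M/Q) = 0.0311569 × (3691/381.180) = 0.302.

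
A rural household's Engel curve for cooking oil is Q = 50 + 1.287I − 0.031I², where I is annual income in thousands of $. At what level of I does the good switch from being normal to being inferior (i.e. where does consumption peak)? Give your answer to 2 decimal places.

dQ/dI = 1.287 − 0.062I.
The good is inferior where dQ/dI < 0. Setting dQ/dI = 0 gives I = 1.287 / 0.062 = 20.76.

20.76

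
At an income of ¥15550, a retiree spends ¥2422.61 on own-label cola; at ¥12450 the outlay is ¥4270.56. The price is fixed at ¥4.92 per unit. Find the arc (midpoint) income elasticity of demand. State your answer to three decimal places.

With a constant price, Q₁ = 2422.61/4.92 = 492.400 and Q₂ = 4270.56/4.92 = 868.000 (equivalently, work directly with expenditure since P cancels).
Midpoint %ΔQ = (4270.56 − 2422.61)/3346.59 = 0.55219; midpoint %ΔI = (12450 − 15550)/14000 = -0.22143.
η = 0.55219 / -0.22143 = -2.494.

-2.494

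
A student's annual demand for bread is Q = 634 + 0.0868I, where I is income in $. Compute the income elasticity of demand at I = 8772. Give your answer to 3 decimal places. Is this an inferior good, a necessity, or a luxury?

0.546 (necessity)

At I = 8772: Q = 1395.410.
dQ/dI = 0.0868.
η = (dQ/dI)·(I/Q) = 0.0868 × (8772/1395.410) = 0.546.
Since 0 < η < 1, the good is a necessity.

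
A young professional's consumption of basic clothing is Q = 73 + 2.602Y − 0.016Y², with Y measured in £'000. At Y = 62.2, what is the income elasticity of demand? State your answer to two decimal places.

0.22

At Y = 62.2: Q = 172.9430.
dQ/dY = 2.602 − 0.032Y = 0.61160.
η = (dQ/dY)·(Y/Q) = 0.61160 × (62.2/172.9430) = 0.22.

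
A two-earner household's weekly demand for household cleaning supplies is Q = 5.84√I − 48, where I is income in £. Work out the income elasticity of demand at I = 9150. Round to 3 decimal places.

At I = 9150: Q = 510.629.
dQ/dI = 5.84/(2√I) = 0.0305262 at this income.
η = (dQ/dI)·(I/Q) = 0.0305262 × (9150/510.629) = 0.547.

0.547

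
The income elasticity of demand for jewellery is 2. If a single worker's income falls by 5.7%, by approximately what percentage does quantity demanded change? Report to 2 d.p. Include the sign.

-11.40%

%ΔQ ≈ η × %ΔI = 2 × (-5.7%) = -11.40%.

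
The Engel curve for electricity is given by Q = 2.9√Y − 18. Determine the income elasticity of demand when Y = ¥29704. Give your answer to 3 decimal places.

At Y = 29704: Q = 481.811.
dQ/dY = 2.9/(2√Y) = 0.00841319 at this income.
η = (dQ/dY)·(Y/Q) = 0.00841319 × (29704/481.811) = 0.519.

0.519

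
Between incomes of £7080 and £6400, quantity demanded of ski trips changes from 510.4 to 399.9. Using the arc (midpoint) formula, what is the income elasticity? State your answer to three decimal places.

ΔQ = 399.9 − 510.4 = -110.5; midpoint Q̄ = (510.4 + 399.9)/2 = 455.15.
ΔI = 6400 − 7080 = -680; midpoint Ī = (7080 + 6400)/2 = 6740.
η = (ΔQ/Q̄) ÷ (ΔI/Ī) = (-110.5/455.15) ÷ (-680/6740) = 2.406.

2.406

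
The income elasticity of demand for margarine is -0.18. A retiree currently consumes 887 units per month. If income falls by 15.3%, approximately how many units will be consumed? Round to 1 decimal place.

911.4

%ΔQ ≈ η × %ΔI = -0.18 × (-15.3%) = 2.754%.
New Q ≈ 887 × (1 + 0.02754) = 911.4.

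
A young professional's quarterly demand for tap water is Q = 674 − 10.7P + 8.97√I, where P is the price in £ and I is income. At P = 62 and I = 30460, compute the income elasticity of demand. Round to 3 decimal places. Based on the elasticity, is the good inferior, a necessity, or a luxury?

0.497 (necessity)

At P = 62, I = 30460: Q = 1576.116.
Holding P constant, ∂Q/∂I = 8.97/(2√I) = 0.0256979.
η_I = (∂Q/∂I)·(I/Q) = 0.0256979 × (30460/1576.116) = 0.497.
Since 0 < η < 1, this is a necessity.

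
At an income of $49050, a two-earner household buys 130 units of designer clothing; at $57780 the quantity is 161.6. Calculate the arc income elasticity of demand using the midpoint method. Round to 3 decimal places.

1.326

ΔQ = 161.6 − 130 = 31.6; midpoint Q̄ = (130 + 161.6)/2 = 145.8.
ΔI = 57780 − 49050 = 8730; midpoint Ī = (49050 + 57780)/2 = 53415.
η = (ΔQ/Q̄) ÷ (ΔI/Ī) = (31.6/145.8) ÷ (8730/53415) = 1.326.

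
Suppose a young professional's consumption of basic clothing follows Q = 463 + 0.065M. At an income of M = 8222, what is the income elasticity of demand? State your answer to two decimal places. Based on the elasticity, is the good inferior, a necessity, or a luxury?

At M = 8222: Q = 997.430.
dQ/dM = 0.065.
η = (dQ/dM)·(M/Q) = 0.065 × (8222/997.430) = 0.54.
Since 0 < η < 1, the good is a necessity.

0.54 (necessity)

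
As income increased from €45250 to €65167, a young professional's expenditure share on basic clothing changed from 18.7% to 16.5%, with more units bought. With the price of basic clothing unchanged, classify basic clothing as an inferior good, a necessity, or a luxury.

Quantity rises but the budget share falls as income rises, so 0 < η < 1.

necessity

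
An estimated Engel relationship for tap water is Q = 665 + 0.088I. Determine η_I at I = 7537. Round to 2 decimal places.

At I = 7537: Q = 1328.256.
dQ/dI = 0.088.
η = (dQ/dI)·(I/Q) = 0.088 × (7537/1328.256) = 0.50.

0.50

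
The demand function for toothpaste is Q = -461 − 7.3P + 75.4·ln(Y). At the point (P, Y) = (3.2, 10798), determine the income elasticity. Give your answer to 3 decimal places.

At P = 3.2, Y = 10798: Q = 215.889.
Holding P constant, ∂Q/∂Y = 75.4/Y = 0.00698277.
η_Y = (∂Q/∂Y)·(Y/Q) = 0.00698277 × (10798/215.889) = 0.349.

0.349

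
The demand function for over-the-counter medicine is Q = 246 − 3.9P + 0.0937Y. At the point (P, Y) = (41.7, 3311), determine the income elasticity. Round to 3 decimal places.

0.788

At P = 41.7, Y = 3311: Q = 393.611.
Holding P constant, ∂Q/∂Y = 0.0937.
η_Y = (∂Q/∂Y)·(Y/Q) = 0.0937 × (3311/393.611) = 0.788.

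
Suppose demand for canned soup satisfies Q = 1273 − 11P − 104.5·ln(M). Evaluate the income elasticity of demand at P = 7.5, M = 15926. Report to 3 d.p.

At P = 7.5, M = 15926: Q = 179.388.
Holding P constant, ∂Q/∂M = -104.5/M = -0.0065616.
η_M = (∂Q/∂M)·(M/Q) = -0.0065616 × (15926/179.388) = -0.583.

-0.583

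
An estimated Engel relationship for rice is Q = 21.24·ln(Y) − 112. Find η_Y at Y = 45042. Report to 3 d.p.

0.184

At Y = 45042: Q = 115.594.
dQ/dY = 21.24/Y = 0.00047156 at this income.
η = (dQ/dY)·(Y/Q) = 0.00047156 × (45042/115.594) = 0.184.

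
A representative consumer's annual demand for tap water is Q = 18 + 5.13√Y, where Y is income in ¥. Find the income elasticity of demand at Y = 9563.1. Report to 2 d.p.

0.48

At Y = 9563.1: Q = 519.668.
dQ/dY = 5.13/(2√Y) = 0.0262294 at this income.
η = (dQ/dY)·(Y/Q) = 0.0262294 × (9563.1/519.668) = 0.48.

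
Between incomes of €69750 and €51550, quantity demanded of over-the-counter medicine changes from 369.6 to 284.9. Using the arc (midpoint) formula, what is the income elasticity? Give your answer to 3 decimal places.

ΔQ = 284.9 − 369.6 = -84.7; midpoint Q̄ = (369.6 + 284.9)/2 = 327.25.
ΔI = 51550 − 69750 = -18200; midpoint Ī = (69750 + 51550)/2 = 60650.
η = (ΔQ/Q̄) ÷ (ΔI/Ī) = (-84.7/327.25) ÷ (-18200/60650) = 0.863.

0.863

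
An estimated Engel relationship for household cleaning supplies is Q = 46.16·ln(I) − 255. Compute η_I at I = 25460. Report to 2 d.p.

At I = 25460: Q = 213.287.
dQ/dI = 46.16/I = 0.00181304 at this income.
η = (dQ/dI)·(I/Q) = 0.00181304 × (25460/213.287) = 0.22.

0.22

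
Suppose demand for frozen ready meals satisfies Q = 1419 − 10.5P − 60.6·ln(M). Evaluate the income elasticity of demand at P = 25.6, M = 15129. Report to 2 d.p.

-0.11

At P = 25.6, M = 15129: Q = 566.963.
Holding P constant, ∂Q/∂M = -60.6/M = -0.00400555.
η_M = (∂Q/∂M)·(M/Q) = -0.00400555 × (15129/566.963) = -0.11.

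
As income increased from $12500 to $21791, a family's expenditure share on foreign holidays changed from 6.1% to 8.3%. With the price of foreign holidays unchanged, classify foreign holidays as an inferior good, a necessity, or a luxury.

The budget share rises as income rises, so η > 1.

luxury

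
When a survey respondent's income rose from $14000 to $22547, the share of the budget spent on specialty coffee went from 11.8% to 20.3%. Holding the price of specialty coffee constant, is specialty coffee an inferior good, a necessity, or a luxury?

luxury

The budget share rises as income rises, so η > 1.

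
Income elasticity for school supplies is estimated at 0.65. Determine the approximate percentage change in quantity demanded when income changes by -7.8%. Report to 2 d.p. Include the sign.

-5.07%

%ΔQ ≈ η × %ΔI = 0.65 × (-7.8%) = -5.07%.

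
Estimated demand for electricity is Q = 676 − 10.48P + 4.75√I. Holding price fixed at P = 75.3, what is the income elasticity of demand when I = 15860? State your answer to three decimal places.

At P = 75.3, I = 15860: Q = 485.054.
Holding P constant, ∂Q/∂I = 4.75/(2√I) = 0.0188587.
η_I = (∂Q/∂I)·(I/Q) = 0.0188587 × (15860/485.054) = 0.617.

0.617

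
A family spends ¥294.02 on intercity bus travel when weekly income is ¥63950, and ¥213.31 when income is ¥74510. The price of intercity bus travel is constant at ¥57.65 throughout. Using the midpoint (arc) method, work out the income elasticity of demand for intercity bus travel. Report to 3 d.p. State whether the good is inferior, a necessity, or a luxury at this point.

With a constant price, Q₁ = 294.02/57.65 = 5.100 and Q₂ = 213.31/57.65 = 3.700 (equivalently, work directly with expenditure since P cancels).
Midpoint %ΔQ = (213.31 − 294.02)/253.67 = -0.31818; midpoint %ΔI = (74510 − 63950)/69230 = 0.15254.
η = -0.31818 / 0.15254 = -2.086.
η < 0 ⇒ inferior good.

-2.086 (inferior good)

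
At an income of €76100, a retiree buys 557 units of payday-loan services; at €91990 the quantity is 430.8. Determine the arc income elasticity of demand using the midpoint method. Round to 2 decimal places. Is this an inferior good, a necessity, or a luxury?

-1.35 (inferior good)

ΔQ = 430.8 − 557 = -126.2; midpoint Q̄ = (557 + 430.8)/2 = 493.9.
ΔI = 91990 − 76100 = 15890; midpoint Ī = (76100 + 91990)/2 = 84045.
η = (ΔQ/Q̄) ÷ (ΔI/Ī) = (-126.2/493.9) ÷ (15890/84045) = -1.35.
η < 0 ⇒ inferior good.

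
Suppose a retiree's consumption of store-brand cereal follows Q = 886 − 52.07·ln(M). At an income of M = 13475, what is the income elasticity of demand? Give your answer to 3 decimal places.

-0.133

At M = 13475: Q = 390.888.
dQ/dM = -52.07/M = -0.00386419 at this income.
η = (dQ/dM)·(M/Q) = -0.00386419 × (13475/390.888) = -0.133.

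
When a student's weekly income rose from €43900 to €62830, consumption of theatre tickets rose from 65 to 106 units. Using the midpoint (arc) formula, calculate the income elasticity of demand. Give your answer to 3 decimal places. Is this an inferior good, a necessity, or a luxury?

ΔQ = 106 − 65 = 41; midpoint Q̄ = (65 + 106)/2 = 85.5.
ΔI = 62830 − 43900 = 18930; midpoint Ī = (43900 + 62830)/2 = 53365.
η = (ΔQ/Q̄) ÷ (ΔI/Ī) = (41/85.5) ÷ (18930/53365) = 1.352.
η > 1 ⇒ luxury.

1.352 (luxury)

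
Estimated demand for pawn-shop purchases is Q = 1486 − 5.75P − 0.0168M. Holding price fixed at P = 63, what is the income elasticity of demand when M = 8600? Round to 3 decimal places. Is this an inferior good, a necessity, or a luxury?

At P = 63, M = 8600: Q = 979.270.
Holding P constant, ∂Q/∂M = −0.0168.
η_M = (∂Q/∂M)·(M/Q) = -0.0168 × (8600/979.270) = -0.148.
Since η < 0, this is an inferior good.

-0.148 (inferior good)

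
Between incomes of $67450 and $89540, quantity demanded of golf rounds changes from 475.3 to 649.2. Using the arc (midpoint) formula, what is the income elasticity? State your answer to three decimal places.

ΔQ = 649.2 − 475.3 = 173.9; midpoint Q̄ = (475.3 + 649.2)/2 = 562.25.
ΔI = 89540 − 67450 = 22090; midpoint Ī = (67450 + 89540)/2 = 78495.
η = (ΔQ/Q̄) ÷ (ΔI/Ī) = (173.9/562.25) ÷ (22090/78495) = 1.099.

1.099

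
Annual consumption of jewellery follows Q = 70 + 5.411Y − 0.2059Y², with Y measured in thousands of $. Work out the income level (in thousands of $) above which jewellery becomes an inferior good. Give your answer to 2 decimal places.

13.14

dQ/dY = 5.411 − 0.4118Y.
The good is inferior where dQ/dY < 0. Setting dQ/dY = 0 gives Y = 5.411 / 0.4118 = 13.14.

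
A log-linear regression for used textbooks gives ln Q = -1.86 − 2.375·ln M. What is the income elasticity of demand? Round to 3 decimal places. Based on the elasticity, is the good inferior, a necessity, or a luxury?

-2.375 (inferior good)

In a log-linear demand, the coefficient on ln M is the income elasticity.
So η = -2.375.
η < 0 ⇒ inferior good.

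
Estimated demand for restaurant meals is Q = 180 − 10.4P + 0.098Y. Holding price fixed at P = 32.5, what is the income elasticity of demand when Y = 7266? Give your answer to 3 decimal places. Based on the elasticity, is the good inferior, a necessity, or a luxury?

At P = 32.5, Y = 7266: Q = 554.068.
Holding P constant, ∂Q/∂Y = 0.098.
η_Y = (∂Q/∂Y)·(Y/Q) = 0.098 × (7266/554.068) = 1.285.
Since η > 1, this is a luxury.

1.285 (luxury)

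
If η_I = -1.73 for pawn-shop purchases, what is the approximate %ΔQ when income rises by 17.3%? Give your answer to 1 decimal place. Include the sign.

-29.9%

%ΔQ ≈ η × %ΔI = -1.73 × 17.3% = -29.9%.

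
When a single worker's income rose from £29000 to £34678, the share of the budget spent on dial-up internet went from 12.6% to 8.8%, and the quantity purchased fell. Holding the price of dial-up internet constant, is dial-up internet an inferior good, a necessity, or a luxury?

Quantity demanded falls as income rises, so η < 0.

inferior good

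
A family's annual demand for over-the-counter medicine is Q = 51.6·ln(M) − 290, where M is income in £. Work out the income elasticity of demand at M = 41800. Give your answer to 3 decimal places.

At M = 41800: Q = 259.058.
dQ/dM = 51.6/M = 0.00123445 at this income.
η = (dQ/dM)·(M/Q) = 0.00123445 × (41800/259.058) = 0.199.

0.199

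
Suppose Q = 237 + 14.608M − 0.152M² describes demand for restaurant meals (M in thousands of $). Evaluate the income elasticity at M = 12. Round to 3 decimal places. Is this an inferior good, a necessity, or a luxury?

At M = 12: Q = 390.4080.
dQ/dM = 14.608 − 0.304M = 10.96000.
η = (dQ/dM)·(M/Q) = 10.96000 × (12/390.4080) = 0.337.
0 < η < 1 ⇒ necessity.

0.337 (necessity)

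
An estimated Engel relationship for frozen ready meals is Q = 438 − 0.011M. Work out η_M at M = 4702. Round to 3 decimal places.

At M = 4702: Q = 386.278.
dQ/dM = −0.011.
η = (dQ/dM)·(M/Q) = -0.011 × (4702/386.278) = -0.134.

-0.134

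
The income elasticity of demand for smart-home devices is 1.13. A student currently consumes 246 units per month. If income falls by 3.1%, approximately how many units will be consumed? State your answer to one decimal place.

%ΔQ ≈ η × %ΔI = 1.13 × (-3.1%) = -3.503%.
New Q ≈ 246 × (1 − 0.03503) = 237.4.

237.4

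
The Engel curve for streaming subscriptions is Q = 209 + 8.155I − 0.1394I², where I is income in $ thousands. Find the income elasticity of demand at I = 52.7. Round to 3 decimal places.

At I = 52.7: Q = 251.6143.
dQ/dI = 8.155 − 0.2788I = -6.53776.
η = (dQ/dI)·(I/Q) = -6.53776 × (52.7/251.6143) = -1.369.

-1.369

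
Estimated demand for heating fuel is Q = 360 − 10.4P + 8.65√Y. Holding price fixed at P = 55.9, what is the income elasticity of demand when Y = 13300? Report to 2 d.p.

At P = 55.9, Y = 13300: Q = 776.207.
Holding P constant, ∂Q/∂Y = 8.65/(2√Y) = 0.0375025.
η_Y = (∂Q/∂Y)·(Y/Q) = 0.0375025 × (13300/776.207) = 0.64.

0.64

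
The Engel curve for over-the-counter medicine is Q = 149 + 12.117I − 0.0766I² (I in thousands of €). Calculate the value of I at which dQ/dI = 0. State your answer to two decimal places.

79.09

dQ/dI = 12.117 − 0.1532I.
The good is inferior where dQ/dI < 0. Setting dQ/dI = 0 gives I = 12.117 / 0.1532 = 79.09.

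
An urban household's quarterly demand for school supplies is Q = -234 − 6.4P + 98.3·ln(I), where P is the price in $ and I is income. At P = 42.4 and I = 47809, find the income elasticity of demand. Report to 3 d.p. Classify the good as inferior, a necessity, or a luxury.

0.177 (necessity)

At P = 42.4, I = 47809: Q = 553.819.
Holding P constant, ∂Q/∂I = 98.3/I = 0.0020561.
η_I = (∂Q/∂I)·(I/Q) = 0.0020561 × (47809/553.819) = 0.177.
Since 0 < η < 1, this is a necessity.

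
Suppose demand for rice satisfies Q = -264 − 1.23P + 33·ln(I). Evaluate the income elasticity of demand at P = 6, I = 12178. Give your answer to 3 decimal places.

0.845

At P = 6, I = 12178: Q = 39.064.
Holding P constant, ∂Q/∂I = 33/I = 0.0027098.
η_I = (∂Q/∂I)·(I/Q) = 0.0027098 × (12178/39.064) = 0.845.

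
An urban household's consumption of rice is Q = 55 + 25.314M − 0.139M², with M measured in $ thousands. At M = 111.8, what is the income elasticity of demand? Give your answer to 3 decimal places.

At M = 111.8: Q = 1147.7108.
dQ/dM = 25.314 − 0.278M = -5.76640.
η = (dQ/dM)·(M/Q) = -5.76640 × (111.8/1147.7108) = -0.562.

-0.562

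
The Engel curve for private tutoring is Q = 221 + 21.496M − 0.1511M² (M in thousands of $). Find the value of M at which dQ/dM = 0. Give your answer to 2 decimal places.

dQ/dM = 21.496 − 0.3022M.
The good is inferior where dQ/dM < 0. Setting dQ/dM = 0 gives M = 21.496 / 0.3022 = 71.13.

71.13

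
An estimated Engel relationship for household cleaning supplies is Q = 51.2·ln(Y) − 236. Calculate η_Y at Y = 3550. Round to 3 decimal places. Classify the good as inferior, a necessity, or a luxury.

0.280 (necessity)

At Y = 3550: Q = 182.545.
dQ/dY = 51.2/Y = 0.0144225 at this income.
η = (dQ/dY)·(Y/Q) = 0.0144225 × (3550/182.545) = 0.280.
Since 0 < η < 1, the good is a necessity.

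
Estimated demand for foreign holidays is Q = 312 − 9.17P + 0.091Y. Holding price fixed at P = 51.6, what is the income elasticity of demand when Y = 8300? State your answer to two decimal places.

At P = 51.6, Y = 8300: Q = 594.128.
Holding P constant, ∂Q/∂Y = 0.091.
η_Y = (∂Q/∂Y)·(Y/Q) = 0.091 × (8300/594.128) = 1.27.

1.27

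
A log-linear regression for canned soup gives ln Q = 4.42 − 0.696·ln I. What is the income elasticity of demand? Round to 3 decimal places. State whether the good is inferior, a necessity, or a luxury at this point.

-0.696 (inferior good)

In a log-linear demand, the coefficient on ln I is the income elasticity.
So η = -0.696.
η < 0 ⇒ inferior good.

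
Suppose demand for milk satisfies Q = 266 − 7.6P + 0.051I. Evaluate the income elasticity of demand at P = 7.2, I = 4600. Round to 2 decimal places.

At P = 7.2, I = 4600: Q = 445.880.
Holding P constant, ∂Q/∂I = 0.051.
η_I = (∂Q/∂I)·(I/Q) = 0.051 × (4600/445.880) = 0.53.

0.53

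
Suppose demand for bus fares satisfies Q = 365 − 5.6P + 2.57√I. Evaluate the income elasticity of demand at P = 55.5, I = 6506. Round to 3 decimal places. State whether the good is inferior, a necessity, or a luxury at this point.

0.396 (necessity)

At P = 55.5, I = 6506: Q = 261.496.
Holding P constant, ∂Q/∂I = 2.57/(2√I) = 0.0159311.
η_I = (∂Q/∂I)·(I/Q) = 0.0159311 × (6506/261.496) = 0.396.
Since 0 < η < 1, this is a necessity.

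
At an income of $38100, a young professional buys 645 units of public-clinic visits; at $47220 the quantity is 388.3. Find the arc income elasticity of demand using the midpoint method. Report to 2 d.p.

-2.32

ΔQ = 388.3 − 645 = -256.7; midpoint Q̄ = (645 + 388.3)/2 = 516.65.
ΔI = 47220 − 38100 = 9120; midpoint Ī = (38100 + 47220)/2 = 42660.
η = (ΔQ/Q̄) ÷ (ΔI/Ī) = (-256.7/516.65) ÷ (9120/42660) = -2.32.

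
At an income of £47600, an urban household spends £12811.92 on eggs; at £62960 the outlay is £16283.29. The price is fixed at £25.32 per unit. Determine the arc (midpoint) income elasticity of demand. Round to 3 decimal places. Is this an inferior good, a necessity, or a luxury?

0.859 (necessity)

With a constant price, Q₁ = 12811.92/25.32 = 506.000 and Q₂ = 16283.29/25.32 = 643.100 (equivalently, work directly with expenditure since P cancels).
Midpoint %ΔQ = (16283.29 − 12811.92)/14547.61 = 0.23862; midpoint %ΔI = (62960 − 47600)/55280 = 0.27786.
η = 0.23862 / 0.27786 = 0.859.
0 < η < 1 ⇒ necessity.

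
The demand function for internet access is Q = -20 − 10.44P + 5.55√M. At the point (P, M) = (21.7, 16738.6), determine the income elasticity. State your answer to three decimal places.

0.761

At P = 21.7, M = 16738.6: Q = 471.498.
Holding P constant, ∂Q/∂M = 5.55/(2√M) = 0.0214488.
η_M = (∂Q/∂M)·(M/Q) = 0.0214488 × (16738.6/471.498) = 0.761.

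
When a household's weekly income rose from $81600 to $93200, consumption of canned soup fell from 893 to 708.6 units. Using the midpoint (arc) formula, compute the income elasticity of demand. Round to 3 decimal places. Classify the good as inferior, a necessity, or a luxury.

ΔQ = 708.6 − 893 = -184.4; midpoint Q̄ = (893 + 708.6)/2 = 800.8.
ΔI = 93200 − 81600 = 11600; midpoint Ī = (81600 + 93200)/2 = 87400.
η = (ΔQ/Q̄) ÷ (ΔI/Ī) = (-184.4/800.8) ÷ (11600/87400) = -1.735.
η < 0 ⇒ inferior good.

-1.735 (inferior good)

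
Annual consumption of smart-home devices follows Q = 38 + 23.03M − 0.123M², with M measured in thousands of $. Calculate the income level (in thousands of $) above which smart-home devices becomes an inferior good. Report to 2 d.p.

93.62

dQ/dM = 23.03 − 0.246M.
The good is inferior where dQ/dM < 0. Setting dQ/dM = 0 gives M = 23.03 / 0.246 = 93.62.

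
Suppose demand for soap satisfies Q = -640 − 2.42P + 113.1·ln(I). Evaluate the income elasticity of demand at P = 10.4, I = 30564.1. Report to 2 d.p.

0.22

At P = 10.4, I = 30564.1: Q = 502.881.
Holding P constant, ∂Q/∂I = 113.1/I = 0.00370042.
η_I = (∂Q/∂I)·(I/Q) = 0.00370042 × (30564.1/502.881) = 0.22.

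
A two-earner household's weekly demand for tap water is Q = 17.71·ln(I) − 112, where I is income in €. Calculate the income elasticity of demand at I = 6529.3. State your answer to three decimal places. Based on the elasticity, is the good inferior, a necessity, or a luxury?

0.407 (necessity)

At I = 6529.3: Q = 43.566.
dQ/dI = 17.71/I = 0.00271239 at this income.
η = (dQ/dI)·(I/Q) = 0.00271239 × (6529.3/43.566) = 0.407.
Since 0 < η < 1, the good is a necessity.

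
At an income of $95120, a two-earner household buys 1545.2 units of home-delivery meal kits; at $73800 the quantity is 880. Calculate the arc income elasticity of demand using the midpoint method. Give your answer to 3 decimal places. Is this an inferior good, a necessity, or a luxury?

2.173 (luxury)

ΔQ = 880 − 1545.2 = -665.2; midpoint Q̄ = (1545.2 + 880)/2 = 1212.6.
ΔI = 73800 − 95120 = -21320; midpoint Ī = (95120 + 73800)/2 = 84460.
η = (ΔQ/Q̄) ÷ (ΔI/Ī) = (-665.2/1212.6) ÷ (-21320/84460) = 2.173.
η > 1 ⇒ luxury.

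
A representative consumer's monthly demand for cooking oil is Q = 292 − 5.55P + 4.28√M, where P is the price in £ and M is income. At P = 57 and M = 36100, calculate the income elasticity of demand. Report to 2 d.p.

At P = 57, M = 36100: Q = 788.850.
Holding P constant, ∂Q/∂M = 4.28/(2√M) = 0.0112632.
η_M = (∂Q/∂M)·(M/Q) = 0.0112632 × (36100/788.850) = 0.52.

0.52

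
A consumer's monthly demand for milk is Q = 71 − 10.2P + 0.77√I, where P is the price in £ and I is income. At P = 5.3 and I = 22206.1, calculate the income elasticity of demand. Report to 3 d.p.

At P = 5.3, I = 22206.1: Q = 131.683.
Holding P constant, ∂Q/∂I = 0.77/(2√I) = 0.0025836.
η_I = (∂Q/∂I)·(I/Q) = 0.0025836 × (22206.1/131.683) = 0.436.

0.436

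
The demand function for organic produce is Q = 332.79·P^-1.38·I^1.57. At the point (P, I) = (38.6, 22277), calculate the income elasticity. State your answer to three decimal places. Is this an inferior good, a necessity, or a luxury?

For a multiplicative demand Q = A·P^α·I^β, the income elasticity is β everywhere.
Here β = 1.57, so η = 1.570.
Since η > 1, this is a luxury.

1.570 (luxury)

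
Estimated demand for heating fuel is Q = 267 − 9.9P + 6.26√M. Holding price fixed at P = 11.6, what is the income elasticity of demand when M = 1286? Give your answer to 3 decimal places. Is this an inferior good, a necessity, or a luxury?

At P = 11.6, M = 1286: Q = 376.649.
Holding P constant, ∂Q/∂M = 6.26/(2√M) = 0.0872818.
η_M = (∂Q/∂M)·(M/Q) = 0.0872818 × (1286/376.649) = 0.298.
Since 0 < η < 1, this is a necessity.

0.298 (necessity)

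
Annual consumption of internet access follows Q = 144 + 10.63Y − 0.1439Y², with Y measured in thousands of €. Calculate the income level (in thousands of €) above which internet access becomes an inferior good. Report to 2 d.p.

dQ/dY = 10.63 − 0.2878Y.
The good is inferior where dQ/dY < 0. Setting dQ/dY = 0 gives Y = 10.63 / 0.2878 = 36.94.

36.94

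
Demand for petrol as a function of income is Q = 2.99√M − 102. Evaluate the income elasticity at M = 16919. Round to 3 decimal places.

0.678

At M = 16919: Q = 286.918.
dQ/dM = 2.99/(2√M) = 0.0114935 at this income.
η = (dQ/dM)·(M/Q) = 0.0114935 × (16919/286.918) = 0.678.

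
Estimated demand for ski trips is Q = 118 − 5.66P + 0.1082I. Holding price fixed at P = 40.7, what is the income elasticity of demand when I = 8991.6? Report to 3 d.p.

At P = 40.7, I = 8991.6: Q = 860.529.
Holding P constant, ∂Q/∂I = 0.1082.
η_I = (∂Q/∂I)·(I/Q) = 0.1082 × (8991.6/860.529) = 1.131.

1.131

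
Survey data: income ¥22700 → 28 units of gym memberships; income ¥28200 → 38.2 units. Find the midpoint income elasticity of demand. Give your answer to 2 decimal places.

ΔQ = 38.2 − 28 = 10.2; midpoint Q̄ = (28 + 38.2)/2 = 33.1.
ΔI = 28200 − 22700 = 5500; midpoint Ī = (22700 + 28200)/2 = 25450.
η = (ΔQ/Q̄) ÷ (ΔI/Ī) = (10.2/33.1) ÷ (5500/25450) = 1.43.

1.43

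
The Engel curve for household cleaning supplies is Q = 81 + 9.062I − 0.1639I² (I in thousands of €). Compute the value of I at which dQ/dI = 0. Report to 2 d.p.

27.64

dQ/dI = 9.062 − 0.3278I.
The good is inferior where dQ/dI < 0. Setting dQ/dI = 0 gives I = 9.062 / 0.3278 = 27.64.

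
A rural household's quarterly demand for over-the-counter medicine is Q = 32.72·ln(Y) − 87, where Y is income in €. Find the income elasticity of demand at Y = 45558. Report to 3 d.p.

0.124

At Y = 45558: Q = 263.979.
dQ/dY = 32.72/Y = 0.000718205 at this income.
η = (dQ/dY)·(Y/Q) = 0.000718205 × (45558/263.979) = 0.124.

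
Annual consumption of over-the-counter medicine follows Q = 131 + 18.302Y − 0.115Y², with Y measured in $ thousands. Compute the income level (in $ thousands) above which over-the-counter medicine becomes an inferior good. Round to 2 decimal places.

79.57

dQ/dY = 18.302 − 0.23Y.
The good is inferior where dQ/dY < 0. Setting dQ/dY = 0 gives Y = 18.302 / 0.23 = 79.57.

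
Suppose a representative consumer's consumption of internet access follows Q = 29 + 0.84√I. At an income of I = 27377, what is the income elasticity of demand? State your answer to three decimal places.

0.414

At I = 27377: Q = 167.986.
dQ/dI = 0.84/(2√I) = 0.00253838 at this income.
η = (dQ/dI)·(I/Q) = 0.00253838 × (27377/167.986) = 0.414.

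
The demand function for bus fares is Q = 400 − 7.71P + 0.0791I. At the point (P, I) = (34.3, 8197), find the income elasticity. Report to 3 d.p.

At P = 34.3, I = 8197: Q = 783.930.
Holding P constant, ∂Q/∂I = 0.0791.
η_I = (∂Q/∂I)·(I/Q) = 0.0791 × (8197/783.930) = 0.827.

0.827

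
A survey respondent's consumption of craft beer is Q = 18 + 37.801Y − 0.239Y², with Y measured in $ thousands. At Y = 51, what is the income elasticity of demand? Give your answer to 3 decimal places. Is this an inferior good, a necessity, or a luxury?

0.517 (necessity)

At Y = 51: Q = 1324.2120.
dQ/dY = 37.801 − 0.478Y = 13.42300.
η = (dQ/dY)·(Y/Q) = 13.42300 × (51/1324.2120) = 0.517.
0 < η < 1 ⇒ necessity.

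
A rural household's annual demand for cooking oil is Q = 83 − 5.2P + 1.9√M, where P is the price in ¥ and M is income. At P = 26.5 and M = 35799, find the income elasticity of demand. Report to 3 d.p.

At P = 26.5, M = 35799: Q = 304.692.
Holding P constant, ∂Q/∂M = 1.9/(2√M) = 0.00502098.
η_M = (∂Q/∂M)·(M/Q) = 0.00502098 × (35799/304.692) = 0.590.

0.590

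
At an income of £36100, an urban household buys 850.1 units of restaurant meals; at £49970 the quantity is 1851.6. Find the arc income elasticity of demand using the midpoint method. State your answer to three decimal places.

2.300

ΔQ = 1851.6 − 850.1 = 1001.5; midpoint Q̄ = (850.1 + 1851.6)/2 = 1350.85.
ΔI = 49970 − 36100 = 13870; midpoint Ī = (36100 + 49970)/2 = 43035.
η = (ΔQ/Q̄) ÷ (ΔI/Ī) = (1001.5/1350.85) ÷ (13870/43035) = 2.300.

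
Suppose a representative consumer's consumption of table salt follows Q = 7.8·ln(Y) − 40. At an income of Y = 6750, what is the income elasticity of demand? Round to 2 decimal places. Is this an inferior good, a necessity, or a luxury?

At Y = 6750: Q = 28.775.
dQ/dY = 7.8/Y = 0.00115556 at this income.
η = (dQ/dY)·(Y/Q) = 0.00115556 × (6750/28.775) = 0.27.
Since 0 < η < 1, the good is a necessity.

0.27 (necessity)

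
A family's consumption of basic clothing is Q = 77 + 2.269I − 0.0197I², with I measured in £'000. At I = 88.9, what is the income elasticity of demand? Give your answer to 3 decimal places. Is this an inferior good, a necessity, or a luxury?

At I = 88.9: Q = 123.0209.
dQ/dI = 2.269 − 0.0394I = -1.23366.
η = (dQ/dI)·(I/Q) = -1.23366 × (88.9/123.0209) = -0.891.
η < 0 ⇒ inferior good.

-0.891 (inferior good)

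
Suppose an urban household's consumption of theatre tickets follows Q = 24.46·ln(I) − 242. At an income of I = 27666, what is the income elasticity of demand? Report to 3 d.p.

2.992

At I = 27666: Q = 8.176.
dQ/dI = 24.46/I = 0.000884118 at this income.
η = (dQ/dI)·(I/Q) = 0.000884118 × (27666/8.176) = 2.992.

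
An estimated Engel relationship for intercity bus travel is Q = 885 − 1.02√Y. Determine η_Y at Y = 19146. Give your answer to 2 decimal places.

-0.09

At Y = 19146: Q = 743.864.
dQ/dY = -1.02/(2√Y) = -0.00368579 at this income.
η = (dQ/dY)·(Y/Q) = -0.00368579 × (19146/743.864) = -0.09.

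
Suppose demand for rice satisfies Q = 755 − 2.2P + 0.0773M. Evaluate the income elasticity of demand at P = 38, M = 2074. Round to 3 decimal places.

At P = 38, M = 2074: Q = 831.720.
Holding P constant, ∂Q/∂M = 0.0773.
η_M = (∂Q/∂M)·(M/Q) = 0.0773 × (2074/831.720) = 0.193.

0.193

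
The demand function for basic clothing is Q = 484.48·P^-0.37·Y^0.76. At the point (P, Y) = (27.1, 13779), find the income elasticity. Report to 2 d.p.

0.76

For a multiplicative demand Q = A·P^α·Y^β, the income elasticity is β everywhere.
Here β = 0.76, so η = 0.76.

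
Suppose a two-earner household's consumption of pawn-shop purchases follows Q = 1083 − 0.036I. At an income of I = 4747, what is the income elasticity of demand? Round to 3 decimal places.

-0.187

At I = 4747: Q = 912.108.
dQ/dI = −0.036.
η = (dQ/dI)·(I/Q) = -0.036 × (4747/912.108) = -0.187.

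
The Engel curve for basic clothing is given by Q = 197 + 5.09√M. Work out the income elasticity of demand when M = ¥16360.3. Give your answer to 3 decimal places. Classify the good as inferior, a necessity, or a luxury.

0.384 (necessity)

At M = 16360.3: Q = 848.049.
dQ/dM = 5.09/(2√M) = 0.0198972 at this income.
η = (dQ/dM)·(M/Q) = 0.0198972 × (16360.3/848.049) = 0.384.
Since 0 < η < 1, the good is a necessity.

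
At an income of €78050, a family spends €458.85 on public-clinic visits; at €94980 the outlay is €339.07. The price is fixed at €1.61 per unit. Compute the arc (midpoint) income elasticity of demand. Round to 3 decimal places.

-1.534

With a constant price, Q₁ = 458.85/1.61 = 285.000 and Q₂ = 339.07/1.61 = 210.602 (equivalently, work directly with expenditure since P cancels).
Midpoint %ΔQ = (339.07 − 458.85)/398.96 = -0.30023; midpoint %ΔI = (94980 − 78050)/86515 = 0.19569.
η = -0.30023 / 0.19569 = -1.534.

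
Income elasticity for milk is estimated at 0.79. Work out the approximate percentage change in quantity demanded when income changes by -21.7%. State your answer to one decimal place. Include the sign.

-17.1%

%ΔQ ≈ η × %ΔI = 0.79 × (-21.7%) = -17.1%.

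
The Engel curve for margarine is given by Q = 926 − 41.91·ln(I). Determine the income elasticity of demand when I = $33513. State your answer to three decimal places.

-0.086

At I = 33513: Q = 489.311.
dQ/dI = -41.91/I = -0.00125056 at this income.
η = (dQ/dI)·(I/Q) = -0.00125056 × (33513/489.311) = -0.086.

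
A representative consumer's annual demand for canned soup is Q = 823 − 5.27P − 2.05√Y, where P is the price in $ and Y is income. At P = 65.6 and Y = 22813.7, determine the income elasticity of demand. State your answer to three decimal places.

At P = 65.6, Y = 22813.7: Q = 167.652.
Holding P constant, ∂Q/∂Y = -2.05/(2√Y) = -0.00678619.
η_Y = (∂Q/∂Y)·(Y/Q) = -0.00678619 × (22813.7/167.652) = -0.923.

-0.923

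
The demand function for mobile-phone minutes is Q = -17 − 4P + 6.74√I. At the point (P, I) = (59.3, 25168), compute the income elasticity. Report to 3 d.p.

At P = 59.3, I = 25168: Q = 815.062.
Holding P constant, ∂Q/∂I = 6.74/(2√I) = 0.0212425.
η_I = (∂Q/∂I)·(I/Q) = 0.0212425 × (25168/815.062) = 0.656.

0.656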